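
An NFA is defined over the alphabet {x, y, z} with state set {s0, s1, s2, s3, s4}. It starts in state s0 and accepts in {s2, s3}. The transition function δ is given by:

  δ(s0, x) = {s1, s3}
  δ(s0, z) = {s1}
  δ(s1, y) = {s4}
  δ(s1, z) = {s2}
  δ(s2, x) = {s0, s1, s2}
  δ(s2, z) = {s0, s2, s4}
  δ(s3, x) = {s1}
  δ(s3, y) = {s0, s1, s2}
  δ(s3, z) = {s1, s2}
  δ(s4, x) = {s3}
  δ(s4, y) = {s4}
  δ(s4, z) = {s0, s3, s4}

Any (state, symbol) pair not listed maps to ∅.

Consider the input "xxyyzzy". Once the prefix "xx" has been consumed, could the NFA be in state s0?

Start in {s0}.
Read 'x': {s0} → {s1, s3}.
Read 'x': {s1, s3} → {s1}.
State s0 is not in {s1}.

No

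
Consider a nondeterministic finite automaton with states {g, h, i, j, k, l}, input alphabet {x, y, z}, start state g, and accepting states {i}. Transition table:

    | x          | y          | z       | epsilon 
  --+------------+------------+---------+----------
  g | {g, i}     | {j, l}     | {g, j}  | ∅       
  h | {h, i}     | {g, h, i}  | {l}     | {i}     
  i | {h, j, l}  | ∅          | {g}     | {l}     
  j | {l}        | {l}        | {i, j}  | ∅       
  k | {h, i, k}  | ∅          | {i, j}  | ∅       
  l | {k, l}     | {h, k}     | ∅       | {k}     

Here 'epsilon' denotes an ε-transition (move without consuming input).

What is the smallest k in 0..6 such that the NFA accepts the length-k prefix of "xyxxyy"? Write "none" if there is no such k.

1

Start in {g}.
Read 'x': g→{g, i}; union {g, i}; ε-closure = {g, i, k, l}.
None of the earlier sets intersect F, but {g, i, k, l} does.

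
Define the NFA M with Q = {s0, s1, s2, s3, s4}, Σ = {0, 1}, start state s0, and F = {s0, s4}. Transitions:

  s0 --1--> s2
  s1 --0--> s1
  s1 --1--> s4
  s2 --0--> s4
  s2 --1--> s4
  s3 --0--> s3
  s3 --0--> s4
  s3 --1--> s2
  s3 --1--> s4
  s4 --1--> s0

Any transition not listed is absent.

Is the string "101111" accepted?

Start in {s0}.
Read '1': {s0} → {s2}.
Read '0': {s2} → {s4}.
Read '1': {s4} → {s0}.
Read '1': {s0} → {s2}.
Read '1': {s2} → {s4}.
Read '1': {s4} → {s0}.
The final set {s0} contains the accepting state s0.

Yes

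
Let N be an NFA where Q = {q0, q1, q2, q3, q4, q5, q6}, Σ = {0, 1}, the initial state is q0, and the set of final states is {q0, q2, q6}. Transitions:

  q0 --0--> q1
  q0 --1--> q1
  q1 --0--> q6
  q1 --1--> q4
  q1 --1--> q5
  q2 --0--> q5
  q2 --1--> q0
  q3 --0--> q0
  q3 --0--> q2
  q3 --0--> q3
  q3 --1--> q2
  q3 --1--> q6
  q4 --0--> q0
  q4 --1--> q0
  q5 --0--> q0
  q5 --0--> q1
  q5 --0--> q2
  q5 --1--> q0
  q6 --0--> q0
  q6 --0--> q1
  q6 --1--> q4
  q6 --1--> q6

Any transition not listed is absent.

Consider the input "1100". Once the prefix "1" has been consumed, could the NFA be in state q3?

Start in {q0}.
Read '1': q0→{q1}; now {q1}.
State q3 is not in {q1}.

No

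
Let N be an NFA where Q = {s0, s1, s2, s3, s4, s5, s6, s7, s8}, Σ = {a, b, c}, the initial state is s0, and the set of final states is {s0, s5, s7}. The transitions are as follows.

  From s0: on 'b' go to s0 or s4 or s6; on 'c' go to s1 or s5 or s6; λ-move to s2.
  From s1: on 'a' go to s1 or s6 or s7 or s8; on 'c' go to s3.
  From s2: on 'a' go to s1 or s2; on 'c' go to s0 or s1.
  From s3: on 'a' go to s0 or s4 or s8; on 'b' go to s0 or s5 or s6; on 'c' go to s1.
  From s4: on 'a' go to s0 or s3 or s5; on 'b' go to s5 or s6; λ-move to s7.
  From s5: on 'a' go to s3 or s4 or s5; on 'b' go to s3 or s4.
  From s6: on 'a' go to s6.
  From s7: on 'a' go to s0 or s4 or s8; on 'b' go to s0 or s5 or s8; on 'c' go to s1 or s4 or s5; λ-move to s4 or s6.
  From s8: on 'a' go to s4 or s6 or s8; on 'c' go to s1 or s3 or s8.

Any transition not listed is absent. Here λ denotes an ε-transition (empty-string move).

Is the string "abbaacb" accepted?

No

Start: ε-closure({s0}) = {s0, s2}.
Read 'a': s0→∅, s2→{s1, s2}; now {s1, s2}.
Read 'b': s1→∅, s2→∅; now ∅.
The set is empty and remains empty for the remaining 5 symbols.
The final set ∅ contains no accepting state.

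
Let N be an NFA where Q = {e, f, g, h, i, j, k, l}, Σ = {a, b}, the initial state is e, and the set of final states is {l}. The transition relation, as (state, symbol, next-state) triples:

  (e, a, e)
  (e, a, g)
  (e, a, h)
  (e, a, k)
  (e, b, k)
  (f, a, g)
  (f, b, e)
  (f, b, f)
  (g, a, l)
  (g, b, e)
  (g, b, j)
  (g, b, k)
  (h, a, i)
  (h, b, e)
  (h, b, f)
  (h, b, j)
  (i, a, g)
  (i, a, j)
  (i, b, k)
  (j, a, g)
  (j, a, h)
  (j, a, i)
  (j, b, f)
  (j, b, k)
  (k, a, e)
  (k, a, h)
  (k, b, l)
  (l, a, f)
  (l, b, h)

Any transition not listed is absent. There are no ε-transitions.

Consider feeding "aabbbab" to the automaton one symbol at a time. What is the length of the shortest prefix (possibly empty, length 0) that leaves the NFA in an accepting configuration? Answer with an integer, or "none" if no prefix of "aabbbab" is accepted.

2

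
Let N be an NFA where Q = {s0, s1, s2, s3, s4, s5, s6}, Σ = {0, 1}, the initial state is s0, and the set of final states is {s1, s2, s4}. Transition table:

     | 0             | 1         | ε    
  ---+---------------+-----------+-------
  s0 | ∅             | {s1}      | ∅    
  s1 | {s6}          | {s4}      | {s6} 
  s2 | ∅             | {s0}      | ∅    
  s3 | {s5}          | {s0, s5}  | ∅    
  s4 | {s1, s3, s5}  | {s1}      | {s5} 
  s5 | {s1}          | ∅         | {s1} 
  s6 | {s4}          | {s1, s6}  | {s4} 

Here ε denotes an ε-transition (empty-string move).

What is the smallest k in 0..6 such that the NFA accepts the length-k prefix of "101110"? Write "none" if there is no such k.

1

Start in {s0}.
Read '1': s0→{s1}; union {s1}; ε-closure = {s1, s4, s5, s6}.
None of the earlier sets intersect F, but {s1, s4, s5, s6} does.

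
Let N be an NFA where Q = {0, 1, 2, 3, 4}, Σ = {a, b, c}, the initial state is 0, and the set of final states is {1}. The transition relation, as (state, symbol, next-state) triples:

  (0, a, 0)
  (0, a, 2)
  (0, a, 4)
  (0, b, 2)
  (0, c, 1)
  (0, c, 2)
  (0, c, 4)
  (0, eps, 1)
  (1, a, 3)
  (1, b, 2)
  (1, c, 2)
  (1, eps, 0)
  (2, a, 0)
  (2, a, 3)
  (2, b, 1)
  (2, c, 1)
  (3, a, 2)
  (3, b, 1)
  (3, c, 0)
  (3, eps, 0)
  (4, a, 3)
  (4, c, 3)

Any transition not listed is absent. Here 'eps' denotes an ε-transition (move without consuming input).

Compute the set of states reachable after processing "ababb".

{0, 1, 2}

Start: ε-closure({0}) = {0, 1}.
Read 'a': {0, 1} → {0, 1, 2, 3, 4}.
Read 'b': {0, 1, 2, 3, 4} → {0, 1, 2}.
Read 'a': {0, 1, 2} → {0, 1, 2, 3, 4}.
Read 'b': {0, 1, 2, 3, 4} → {0, 1, 2}.
Read 'b': {0, 1, 2} → {0, 1, 2}.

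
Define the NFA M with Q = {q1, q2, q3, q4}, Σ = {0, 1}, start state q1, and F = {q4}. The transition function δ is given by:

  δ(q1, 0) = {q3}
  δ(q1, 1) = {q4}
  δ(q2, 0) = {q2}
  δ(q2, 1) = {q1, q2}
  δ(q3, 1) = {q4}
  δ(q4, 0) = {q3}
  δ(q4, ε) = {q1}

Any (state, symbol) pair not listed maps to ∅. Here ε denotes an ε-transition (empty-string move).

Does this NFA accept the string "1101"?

Yes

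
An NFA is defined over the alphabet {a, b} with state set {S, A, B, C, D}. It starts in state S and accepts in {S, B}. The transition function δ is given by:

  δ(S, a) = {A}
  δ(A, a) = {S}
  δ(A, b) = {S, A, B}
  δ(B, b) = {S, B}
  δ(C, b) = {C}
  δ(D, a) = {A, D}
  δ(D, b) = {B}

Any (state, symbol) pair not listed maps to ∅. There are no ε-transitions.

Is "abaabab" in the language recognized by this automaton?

Start in {S}.
Read 'a': S→{A}; now {A}.
Read 'b': A→{S, A, B}; now {S, A, B}.
Read 'a': S→{A}, A→{S}, B→∅; now {S, A}.
Read 'a': S→{A}, A→{S}; now {S, A}.
Read 'b': S→∅, A→{S, A, B}; now {S, A, B}.
Read 'a': S→{A}, A→{S}, B→∅; now {S, A}.
Read 'b': S→∅, A→{S, A, B}; now {S, A, B}.
The final set {S, A, B} contains the accepting states S, B.

Yes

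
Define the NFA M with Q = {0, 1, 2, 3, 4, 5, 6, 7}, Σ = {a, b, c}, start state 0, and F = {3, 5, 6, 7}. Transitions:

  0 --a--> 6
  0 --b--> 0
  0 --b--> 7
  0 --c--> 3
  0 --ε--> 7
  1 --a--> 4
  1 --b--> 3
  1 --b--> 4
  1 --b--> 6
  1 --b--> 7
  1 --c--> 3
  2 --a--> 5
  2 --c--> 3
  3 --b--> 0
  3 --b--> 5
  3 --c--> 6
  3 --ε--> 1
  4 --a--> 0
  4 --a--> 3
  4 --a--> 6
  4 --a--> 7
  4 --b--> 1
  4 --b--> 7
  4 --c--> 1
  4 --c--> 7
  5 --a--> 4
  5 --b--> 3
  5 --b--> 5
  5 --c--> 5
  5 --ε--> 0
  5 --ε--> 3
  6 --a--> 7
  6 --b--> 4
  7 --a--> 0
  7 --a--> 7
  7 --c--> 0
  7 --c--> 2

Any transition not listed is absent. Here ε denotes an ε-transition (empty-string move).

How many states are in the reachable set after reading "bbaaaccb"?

7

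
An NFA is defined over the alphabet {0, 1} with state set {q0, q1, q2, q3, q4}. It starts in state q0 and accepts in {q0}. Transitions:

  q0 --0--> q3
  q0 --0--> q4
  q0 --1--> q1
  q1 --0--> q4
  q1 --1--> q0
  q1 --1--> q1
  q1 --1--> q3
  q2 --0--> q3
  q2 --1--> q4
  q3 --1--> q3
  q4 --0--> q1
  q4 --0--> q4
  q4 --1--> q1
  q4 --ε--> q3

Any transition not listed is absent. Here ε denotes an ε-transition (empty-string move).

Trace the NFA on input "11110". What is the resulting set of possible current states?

{q3, q4}

Start in {q0}.
Read '1': {q0} → {q1}.
Read '1': {q1} → {q0, q1, q3}.
Read '1': {q0, q1, q3} → {q0, q1, q3}.
Read '1': {q0, q1, q3} → {q0, q1, q3}.
Read '0': {q0, q1, q3} → {q3, q4}.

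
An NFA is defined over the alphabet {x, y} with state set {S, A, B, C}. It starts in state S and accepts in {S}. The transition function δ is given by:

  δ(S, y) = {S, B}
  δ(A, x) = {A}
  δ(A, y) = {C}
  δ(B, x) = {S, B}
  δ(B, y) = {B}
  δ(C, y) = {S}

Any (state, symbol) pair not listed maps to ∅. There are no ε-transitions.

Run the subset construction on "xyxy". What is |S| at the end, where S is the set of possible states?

Start in {S}.
Read 'x': {S} → ∅.
The set is empty and remains empty for the remaining 3 symbols.
That set has 0 states.

0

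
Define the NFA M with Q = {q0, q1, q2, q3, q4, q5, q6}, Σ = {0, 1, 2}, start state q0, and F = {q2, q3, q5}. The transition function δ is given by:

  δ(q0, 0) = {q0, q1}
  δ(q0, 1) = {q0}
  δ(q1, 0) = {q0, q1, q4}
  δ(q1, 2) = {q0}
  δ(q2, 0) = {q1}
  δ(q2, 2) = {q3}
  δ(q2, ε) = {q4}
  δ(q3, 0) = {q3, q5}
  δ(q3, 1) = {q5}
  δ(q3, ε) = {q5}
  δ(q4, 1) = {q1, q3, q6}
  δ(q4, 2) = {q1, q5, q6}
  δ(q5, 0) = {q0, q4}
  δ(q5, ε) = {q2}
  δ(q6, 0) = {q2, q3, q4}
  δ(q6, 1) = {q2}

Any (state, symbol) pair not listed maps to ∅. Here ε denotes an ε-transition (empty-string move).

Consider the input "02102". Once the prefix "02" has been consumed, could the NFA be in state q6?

No

Start in {q0}.
Read '0': q0→{q0, q1}; now {q0, q1}.
Read '2': q0→∅, q1→{q0}; now {q0}.
State q6 is not in {q0}.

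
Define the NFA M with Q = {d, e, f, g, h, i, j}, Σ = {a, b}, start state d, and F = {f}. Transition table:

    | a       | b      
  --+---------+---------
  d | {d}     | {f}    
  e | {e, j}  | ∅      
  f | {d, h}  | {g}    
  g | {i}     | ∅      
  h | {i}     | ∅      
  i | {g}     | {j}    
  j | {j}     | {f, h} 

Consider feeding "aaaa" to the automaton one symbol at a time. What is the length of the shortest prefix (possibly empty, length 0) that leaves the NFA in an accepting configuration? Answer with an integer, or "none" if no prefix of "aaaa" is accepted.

none

Start in {d}.
Read 'a': {d} → {d}.
Read 'a': {d} → {d}.
Read 'a': {d} → {d}.
Read 'a': {d} → {d}.
No reachable set along the way intersects F.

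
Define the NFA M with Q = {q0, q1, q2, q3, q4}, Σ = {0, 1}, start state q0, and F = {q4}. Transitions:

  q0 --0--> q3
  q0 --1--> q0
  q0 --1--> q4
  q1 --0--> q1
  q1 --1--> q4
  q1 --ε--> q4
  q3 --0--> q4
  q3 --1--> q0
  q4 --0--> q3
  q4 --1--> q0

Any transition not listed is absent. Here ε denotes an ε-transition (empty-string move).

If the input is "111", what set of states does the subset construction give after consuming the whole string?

Start in {q0}.
Read '1': {q0} → {q0, q4}.
Read '1': {q0, q4} → {q0, q4}.
Read '1': {q0, q4} → {q0, q4}.

{q0, q4}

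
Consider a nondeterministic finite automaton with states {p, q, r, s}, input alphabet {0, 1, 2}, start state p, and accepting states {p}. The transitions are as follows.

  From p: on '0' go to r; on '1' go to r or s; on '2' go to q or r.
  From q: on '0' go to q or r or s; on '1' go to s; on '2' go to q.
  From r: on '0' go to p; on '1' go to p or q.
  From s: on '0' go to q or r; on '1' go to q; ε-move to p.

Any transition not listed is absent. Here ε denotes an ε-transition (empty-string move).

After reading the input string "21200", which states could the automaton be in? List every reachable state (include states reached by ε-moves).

{p, q, r, s}

Start in {p}.
Read '2': {p} → {q, r}.
Read '1': {q, r} → {p, q, s}.
Read '2': {p, q, s} → {q, r}.
Read '0': {q, r} → {p, q, r, s}.
Read '0': {p, q, r, s} → {p, q, r, s}.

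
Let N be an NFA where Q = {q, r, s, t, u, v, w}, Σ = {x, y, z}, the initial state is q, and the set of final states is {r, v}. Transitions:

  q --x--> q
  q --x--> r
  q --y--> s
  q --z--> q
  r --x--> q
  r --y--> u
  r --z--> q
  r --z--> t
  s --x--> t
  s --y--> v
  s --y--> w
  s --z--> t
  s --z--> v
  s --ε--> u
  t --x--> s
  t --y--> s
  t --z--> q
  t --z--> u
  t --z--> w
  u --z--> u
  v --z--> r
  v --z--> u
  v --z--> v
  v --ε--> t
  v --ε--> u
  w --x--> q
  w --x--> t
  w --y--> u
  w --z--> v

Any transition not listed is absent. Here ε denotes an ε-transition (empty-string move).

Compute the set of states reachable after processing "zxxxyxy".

Start in {q}.
Read 'z': q→{q}; now {q}.
Read 'x': q→{q, r}; now {q, r}.
Read 'x': q→{q, r}, r→{q}; now {q, r}.
Read 'x': q→{q, r}, r→{q}; now {q, r}.
Read 'y': q→{s}, r→{u}; now {s, u}.
Read 'x': s→{t}, u→∅; now {t}.
Read 'y': t→{s}; union {s}; ε-closure = {s, u}.

{s, u}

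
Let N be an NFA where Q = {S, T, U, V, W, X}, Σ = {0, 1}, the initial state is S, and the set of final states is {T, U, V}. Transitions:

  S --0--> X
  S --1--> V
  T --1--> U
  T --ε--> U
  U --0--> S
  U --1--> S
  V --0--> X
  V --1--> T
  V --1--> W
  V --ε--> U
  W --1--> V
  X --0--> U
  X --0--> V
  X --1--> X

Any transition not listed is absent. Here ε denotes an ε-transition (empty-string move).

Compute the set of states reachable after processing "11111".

Start in {S}.
Read '1': {S} → {U, V}.
Read '1': {U, V} → {S, T, U, W}.
Read '1': {S, T, U, W} → {S, U, V}.
Read '1': {S, U, V} → {S, T, U, V, W}.
Read '1': {S, T, U, V, W} → {S, T, U, V, W}.

{S, T, U, V, W}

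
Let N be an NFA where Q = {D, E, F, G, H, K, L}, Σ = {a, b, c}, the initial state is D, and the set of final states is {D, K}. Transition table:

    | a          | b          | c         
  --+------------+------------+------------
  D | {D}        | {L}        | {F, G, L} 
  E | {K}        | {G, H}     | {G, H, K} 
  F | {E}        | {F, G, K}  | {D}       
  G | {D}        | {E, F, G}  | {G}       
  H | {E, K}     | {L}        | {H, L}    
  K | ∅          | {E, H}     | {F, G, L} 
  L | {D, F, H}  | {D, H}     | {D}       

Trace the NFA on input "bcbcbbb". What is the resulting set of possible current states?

{L}

Start in {D}.
Read 'b': {D} → {L}.
Read 'c': {L} → {D}.
Read 'b': {D} → {L}.
Read 'c': {L} → {D}.
Read 'b': {D} → {L}.
Read 'b': {L} → {D, H}.
Read 'b': {D, H} → {L}.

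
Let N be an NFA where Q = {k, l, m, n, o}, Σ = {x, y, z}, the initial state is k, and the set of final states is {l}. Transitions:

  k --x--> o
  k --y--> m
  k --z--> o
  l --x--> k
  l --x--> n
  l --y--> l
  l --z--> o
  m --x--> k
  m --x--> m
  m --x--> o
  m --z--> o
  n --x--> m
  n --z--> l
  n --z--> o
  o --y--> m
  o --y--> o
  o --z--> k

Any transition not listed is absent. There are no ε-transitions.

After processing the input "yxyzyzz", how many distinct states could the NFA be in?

2

Start in {k}.
Read 'y': k→{m}; now {m}.
Read 'x': m→{k, m, o}; now {k, m, o}.
Read 'y': k→{m}, m→∅, o→{m, o}; now {m, o}.
Read 'z': m→{o}, o→{k}; now {k, o}.
Read 'y': k→{m}, o→{m, o}; now {m, o}.
Read 'z': m→{o}, o→{k}; now {k, o}.
Read 'z': k→{o}, o→{k}; now {k, o}.
That set has 2 states.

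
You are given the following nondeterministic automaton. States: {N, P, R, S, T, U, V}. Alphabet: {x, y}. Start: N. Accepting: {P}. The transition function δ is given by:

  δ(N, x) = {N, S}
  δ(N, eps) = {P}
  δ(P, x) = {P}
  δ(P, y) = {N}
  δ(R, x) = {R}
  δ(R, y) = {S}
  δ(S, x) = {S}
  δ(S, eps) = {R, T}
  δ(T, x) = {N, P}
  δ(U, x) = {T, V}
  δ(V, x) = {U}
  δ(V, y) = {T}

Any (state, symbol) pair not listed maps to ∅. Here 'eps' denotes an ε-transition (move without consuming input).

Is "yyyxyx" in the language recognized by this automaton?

Yes

Start: ε-closure({N}) = {N, P}.
Read 'y': N→∅, P→{N}; union {N}; ε-closure = {N, P}.
Read 'y': N→∅, P→{N}; union {N}; ε-closure = {N, P}.
Read 'y': N→∅, P→{N}; union {N}; ε-closure = {N, P}.
Read 'x': N→{N, S}, P→{P}; union {N, P, S}; ε-closure = {N, P, R, S, T}.
Read 'y': N→∅, P→{N}, R→{S}, S→∅, T→∅; union {N, S}; ε-closure = {N, P, R, S, T}.
Read 'x': N→{N, S}, P→{P}, R→{R}, S→{S}, T→{N, P}; union {N, P, R, S}; ε-closure = {N, P, R, S, T}.
The final set {N, P, R, S, T} contains the accepting state P.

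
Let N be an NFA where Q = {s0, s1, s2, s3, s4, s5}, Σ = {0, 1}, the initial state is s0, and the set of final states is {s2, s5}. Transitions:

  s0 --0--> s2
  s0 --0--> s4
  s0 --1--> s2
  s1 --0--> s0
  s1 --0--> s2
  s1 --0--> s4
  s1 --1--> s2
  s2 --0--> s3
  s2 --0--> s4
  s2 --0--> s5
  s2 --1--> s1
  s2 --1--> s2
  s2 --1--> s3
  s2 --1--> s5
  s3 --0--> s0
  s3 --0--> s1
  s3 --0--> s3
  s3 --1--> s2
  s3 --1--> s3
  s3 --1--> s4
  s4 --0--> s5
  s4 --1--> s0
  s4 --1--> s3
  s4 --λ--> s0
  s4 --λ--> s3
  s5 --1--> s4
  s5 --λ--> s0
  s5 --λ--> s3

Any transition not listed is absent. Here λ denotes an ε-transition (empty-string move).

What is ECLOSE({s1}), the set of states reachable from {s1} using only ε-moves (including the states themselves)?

Begin with {s1}.
No ε-moves leave this set, so the closure equals the set itself.

{s1}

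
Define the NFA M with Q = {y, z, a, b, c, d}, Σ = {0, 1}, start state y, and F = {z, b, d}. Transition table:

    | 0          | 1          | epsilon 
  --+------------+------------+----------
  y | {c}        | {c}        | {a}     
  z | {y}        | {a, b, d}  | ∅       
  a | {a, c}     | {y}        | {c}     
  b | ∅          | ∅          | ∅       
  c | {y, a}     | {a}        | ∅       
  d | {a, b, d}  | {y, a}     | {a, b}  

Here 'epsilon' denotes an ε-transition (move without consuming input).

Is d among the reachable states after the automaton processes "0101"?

Start: ε-closure({y}) = {y, a, c}.
Read '0': y→{c}, a→{a, c}, c→{y, a}; now {y, a, c}.
Read '1': y→{c}, a→{y}, c→{a}; now {y, a, c}.
Read '0': y→{c}, a→{a, c}, c→{y, a}; now {y, a, c}.
Read '1': y→{c}, a→{y}, c→{a}; now {y, a, c}.
State d is not in {y, a, c}.

No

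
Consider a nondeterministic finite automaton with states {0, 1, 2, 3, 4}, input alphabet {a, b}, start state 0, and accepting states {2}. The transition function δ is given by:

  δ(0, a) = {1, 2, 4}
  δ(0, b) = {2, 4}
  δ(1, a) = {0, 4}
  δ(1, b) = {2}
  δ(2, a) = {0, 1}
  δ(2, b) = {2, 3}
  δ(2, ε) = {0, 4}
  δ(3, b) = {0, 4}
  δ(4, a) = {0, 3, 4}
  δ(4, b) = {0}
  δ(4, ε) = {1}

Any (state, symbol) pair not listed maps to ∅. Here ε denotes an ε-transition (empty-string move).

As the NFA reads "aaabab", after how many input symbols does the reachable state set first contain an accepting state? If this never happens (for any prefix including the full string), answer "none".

1

Start in {0}.
Read 'a': {0} → {0, 1, 2, 4}.
None of the earlier sets intersect F, but {0, 1, 2, 4} does.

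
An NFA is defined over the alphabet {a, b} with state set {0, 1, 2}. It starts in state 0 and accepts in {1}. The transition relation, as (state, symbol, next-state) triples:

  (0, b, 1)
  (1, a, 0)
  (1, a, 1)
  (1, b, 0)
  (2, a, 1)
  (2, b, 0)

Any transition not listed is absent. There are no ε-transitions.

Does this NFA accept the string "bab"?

Yes

Start in {0}.
Read 'b': {0} → {1}.
Read 'a': {1} → {0, 1}.
Read 'b': {0, 1} → {0, 1}.
The final set {0, 1} contains the accepting state 1.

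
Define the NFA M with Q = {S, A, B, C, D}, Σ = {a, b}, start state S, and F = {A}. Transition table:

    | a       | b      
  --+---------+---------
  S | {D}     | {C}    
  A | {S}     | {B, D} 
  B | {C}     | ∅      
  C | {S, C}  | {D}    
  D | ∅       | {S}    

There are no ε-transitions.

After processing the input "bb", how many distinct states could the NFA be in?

Start in {S}.
Read 'b': {S} → {C}.
Read 'b': {C} → {D}.
That set has 1 state.

1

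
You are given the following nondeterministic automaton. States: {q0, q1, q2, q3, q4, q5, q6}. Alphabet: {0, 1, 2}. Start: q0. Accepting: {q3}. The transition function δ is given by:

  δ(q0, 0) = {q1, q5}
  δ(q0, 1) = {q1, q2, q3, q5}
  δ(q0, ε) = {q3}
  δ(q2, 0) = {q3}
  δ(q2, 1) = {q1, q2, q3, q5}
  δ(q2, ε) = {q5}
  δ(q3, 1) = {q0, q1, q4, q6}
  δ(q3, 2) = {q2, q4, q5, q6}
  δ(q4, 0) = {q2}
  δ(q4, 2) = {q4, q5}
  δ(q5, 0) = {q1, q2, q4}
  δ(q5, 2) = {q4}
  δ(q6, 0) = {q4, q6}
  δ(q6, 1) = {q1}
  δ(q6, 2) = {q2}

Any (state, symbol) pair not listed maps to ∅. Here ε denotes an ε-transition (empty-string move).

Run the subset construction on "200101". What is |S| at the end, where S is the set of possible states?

Start: ε-closure({q0}) = {q0, q3}.
Read '2': q0→∅, q3→{q2, q4, q5, q6}; now {q2, q4, q5, q6}.
Read '0': q2→{q3}, q4→{q2}, q5→{q1, q2, q4}, q6→{q4, q6}; union {q1, q2, q3, q4, q6}; ε-closure = {q1, q2, q3, q4, q5, q6}.
Read '0': q1→∅, q2→{q3}, q3→∅, q4→{q2}, q5→{q1, q2, q4}, q6→{q4, q6}; union {q1, q2, q3, q4, q6}; ε-closure = {q1, q2, q3, q4, q5, q6}.
Read '1': q1→∅, q2→{q1, q2, q3, q5}, q3→{q0, q1, q4, q6}, q4→∅, q5→∅, q6→{q1}; now {q0, q1, q2, q3, q4, q5, q6}.
Read '0': q0→{q1, q5}, q1→∅, q2→{q3}, q3→∅, q4→{q2}, q5→{q1, q2, q4}, q6→{q4, q6}; now {q1, q2, q3, q4, q5, q6}.
Read '1': q1→∅, q2→{q1, q2, q3, q5}, q3→{q0, q1, q4, q6}, q4→∅, q5→∅, q6→{q1}; now {q0, q1, q2, q3, q4, q5, q6}.
That set has 7 states.

7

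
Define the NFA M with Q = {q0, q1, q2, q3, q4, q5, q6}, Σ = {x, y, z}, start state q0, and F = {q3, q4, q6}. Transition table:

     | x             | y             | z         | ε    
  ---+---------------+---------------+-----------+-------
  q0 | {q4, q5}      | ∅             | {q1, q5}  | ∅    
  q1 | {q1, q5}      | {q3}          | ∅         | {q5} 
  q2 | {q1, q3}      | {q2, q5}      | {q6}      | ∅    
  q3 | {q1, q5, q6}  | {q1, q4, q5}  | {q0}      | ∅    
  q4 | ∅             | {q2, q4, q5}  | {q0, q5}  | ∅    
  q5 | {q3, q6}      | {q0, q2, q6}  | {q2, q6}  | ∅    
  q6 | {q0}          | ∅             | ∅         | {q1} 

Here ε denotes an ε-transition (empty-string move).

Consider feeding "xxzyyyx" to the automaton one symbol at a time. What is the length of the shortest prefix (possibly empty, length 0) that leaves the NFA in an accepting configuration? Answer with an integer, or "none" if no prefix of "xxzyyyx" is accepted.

1

Start in {q0}.
Read 'x': q0→{q4, q5}; now {q4, q5}.
None of the earlier sets intersect F, but {q4, q5} does.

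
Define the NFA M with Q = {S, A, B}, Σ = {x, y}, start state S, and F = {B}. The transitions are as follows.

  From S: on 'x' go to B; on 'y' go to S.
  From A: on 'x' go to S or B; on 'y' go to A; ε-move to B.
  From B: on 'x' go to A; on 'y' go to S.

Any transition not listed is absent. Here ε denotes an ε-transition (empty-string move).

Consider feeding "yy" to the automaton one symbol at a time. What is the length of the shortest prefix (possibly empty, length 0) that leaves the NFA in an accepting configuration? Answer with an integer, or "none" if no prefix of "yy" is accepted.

Start in {S}.
Read 'y': S→{S}; now {S}.
Read 'y': S→{S}; now {S}.
No reachable set along the way intersects F.

none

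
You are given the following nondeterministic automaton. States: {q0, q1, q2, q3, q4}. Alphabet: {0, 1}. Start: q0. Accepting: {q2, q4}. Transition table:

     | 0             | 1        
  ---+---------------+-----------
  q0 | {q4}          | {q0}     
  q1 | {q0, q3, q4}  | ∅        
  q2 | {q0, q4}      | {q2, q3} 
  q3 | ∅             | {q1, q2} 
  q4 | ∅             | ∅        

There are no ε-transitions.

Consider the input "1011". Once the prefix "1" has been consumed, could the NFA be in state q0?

Start in {q0}.
Read '1': {q0} → {q0}.
State q0 is in {q0}.

Yes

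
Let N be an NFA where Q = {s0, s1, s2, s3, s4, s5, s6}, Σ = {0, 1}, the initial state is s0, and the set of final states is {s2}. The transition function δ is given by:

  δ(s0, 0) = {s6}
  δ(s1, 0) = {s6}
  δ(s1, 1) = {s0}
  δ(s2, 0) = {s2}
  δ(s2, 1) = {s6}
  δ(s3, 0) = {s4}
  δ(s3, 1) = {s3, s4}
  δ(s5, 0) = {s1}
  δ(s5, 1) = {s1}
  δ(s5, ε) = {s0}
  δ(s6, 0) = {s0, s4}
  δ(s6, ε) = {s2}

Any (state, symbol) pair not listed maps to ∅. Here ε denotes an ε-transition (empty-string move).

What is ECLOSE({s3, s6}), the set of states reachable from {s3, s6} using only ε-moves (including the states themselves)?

Begin with {s3, s6}.
ε-move s6 → s2; add s2.

{s2, s3, s6}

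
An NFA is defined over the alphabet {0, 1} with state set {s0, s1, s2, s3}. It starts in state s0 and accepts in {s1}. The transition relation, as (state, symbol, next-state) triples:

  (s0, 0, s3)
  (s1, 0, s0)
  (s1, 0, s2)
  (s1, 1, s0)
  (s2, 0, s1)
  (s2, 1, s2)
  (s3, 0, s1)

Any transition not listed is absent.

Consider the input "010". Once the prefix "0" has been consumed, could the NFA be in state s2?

No

Start in {s0}.
Read '0': {s0} → {s3}.
State s2 is not in {s3}.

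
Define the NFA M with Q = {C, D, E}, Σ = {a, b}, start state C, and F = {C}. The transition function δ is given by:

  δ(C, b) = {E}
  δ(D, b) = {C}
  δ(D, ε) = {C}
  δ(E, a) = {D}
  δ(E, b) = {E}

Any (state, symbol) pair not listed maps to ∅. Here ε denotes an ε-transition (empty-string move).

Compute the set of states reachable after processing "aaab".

Start in {C}.
Read 'a': {C} → ∅.
The set is empty and remains empty for the remaining 3 symbols.

∅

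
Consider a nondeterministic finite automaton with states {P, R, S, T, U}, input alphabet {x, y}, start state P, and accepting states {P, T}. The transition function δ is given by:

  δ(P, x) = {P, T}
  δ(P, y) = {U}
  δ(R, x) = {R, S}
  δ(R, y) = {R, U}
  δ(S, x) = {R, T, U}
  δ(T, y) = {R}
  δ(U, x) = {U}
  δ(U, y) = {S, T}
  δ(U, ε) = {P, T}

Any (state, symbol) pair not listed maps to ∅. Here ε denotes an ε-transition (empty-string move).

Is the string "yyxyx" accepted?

Start in {P}.
Read 'y': {P} → {P, T, U}.
Read 'y': {P, T, U} → {P, R, S, T, U}.
Read 'x': {P, R, S, T, U} → {P, R, S, T, U}.
Read 'y': {P, R, S, T, U} → {P, R, S, T, U}.
Read 'x': {P, R, S, T, U} → {P, R, S, T, U}.
The final set {P, R, S, T, U} contains the accepting states P, T.

Yes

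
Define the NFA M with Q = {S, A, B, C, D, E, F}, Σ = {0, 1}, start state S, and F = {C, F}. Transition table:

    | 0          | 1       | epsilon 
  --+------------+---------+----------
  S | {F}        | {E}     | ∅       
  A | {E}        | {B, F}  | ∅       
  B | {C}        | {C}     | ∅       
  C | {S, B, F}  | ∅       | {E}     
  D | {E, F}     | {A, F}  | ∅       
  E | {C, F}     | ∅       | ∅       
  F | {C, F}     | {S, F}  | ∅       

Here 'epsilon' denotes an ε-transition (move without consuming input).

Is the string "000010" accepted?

Start in {S}.
Read '0': {S} → {F}.
Read '0': {F} → {C, E, F}.
Read '0': {C, E, F} → {S, B, C, E, F}.
Read '0': {S, B, C, E, F} → {S, B, C, E, F}.
Read '1': {S, B, C, E, F} → {S, C, E, F}.
Read '0': {S, C, E, F} → {S, B, C, E, F}.
The final set {S, B, C, E, F} contains the accepting states C, F.

Yes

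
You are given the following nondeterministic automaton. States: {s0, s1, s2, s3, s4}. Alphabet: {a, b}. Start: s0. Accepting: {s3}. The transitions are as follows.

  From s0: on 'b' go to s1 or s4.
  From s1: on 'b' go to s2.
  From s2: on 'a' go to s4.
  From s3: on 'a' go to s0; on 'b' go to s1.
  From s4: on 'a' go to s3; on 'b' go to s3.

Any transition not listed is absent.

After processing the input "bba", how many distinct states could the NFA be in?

2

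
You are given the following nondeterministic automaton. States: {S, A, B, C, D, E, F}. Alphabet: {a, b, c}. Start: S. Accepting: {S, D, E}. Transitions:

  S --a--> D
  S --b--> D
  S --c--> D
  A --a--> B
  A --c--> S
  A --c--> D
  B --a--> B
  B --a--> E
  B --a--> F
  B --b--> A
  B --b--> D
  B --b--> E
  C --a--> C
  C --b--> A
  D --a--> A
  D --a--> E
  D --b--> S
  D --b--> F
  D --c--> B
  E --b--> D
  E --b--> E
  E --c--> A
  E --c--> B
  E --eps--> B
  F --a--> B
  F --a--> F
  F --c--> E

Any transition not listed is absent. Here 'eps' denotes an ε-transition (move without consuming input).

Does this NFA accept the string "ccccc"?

Start in {S}.
Read 'c': {S} → {D}.
Read 'c': {D} → {B}.
Read 'c': {B} → ∅.
The set is empty and remains empty for the remaining 2 symbols.
The final set ∅ contains no accepting state.

No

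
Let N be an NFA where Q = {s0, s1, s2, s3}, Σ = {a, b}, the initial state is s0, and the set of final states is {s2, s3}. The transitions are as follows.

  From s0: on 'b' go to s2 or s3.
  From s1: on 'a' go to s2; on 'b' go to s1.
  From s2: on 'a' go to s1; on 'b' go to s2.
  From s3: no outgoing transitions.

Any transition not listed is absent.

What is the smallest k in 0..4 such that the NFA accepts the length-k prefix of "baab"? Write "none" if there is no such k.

1

Start in {s0}.
Read 'b': {s0} → {s2, s3}.
None of the earlier sets intersect F, but {s2, s3} does.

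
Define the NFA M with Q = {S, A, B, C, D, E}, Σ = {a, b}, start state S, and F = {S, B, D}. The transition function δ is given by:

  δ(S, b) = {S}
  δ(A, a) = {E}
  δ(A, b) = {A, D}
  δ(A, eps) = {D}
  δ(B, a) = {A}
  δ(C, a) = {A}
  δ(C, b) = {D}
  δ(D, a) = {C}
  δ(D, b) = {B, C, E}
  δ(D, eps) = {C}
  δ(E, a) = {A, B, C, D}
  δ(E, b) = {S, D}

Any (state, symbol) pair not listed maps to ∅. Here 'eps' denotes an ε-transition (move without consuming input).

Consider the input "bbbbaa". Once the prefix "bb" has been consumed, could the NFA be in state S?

Yes

Start in {S}.
Read 'b': S→{S}; now {S}.
Read 'b': S→{S}; now {S}.
State S is in {S}.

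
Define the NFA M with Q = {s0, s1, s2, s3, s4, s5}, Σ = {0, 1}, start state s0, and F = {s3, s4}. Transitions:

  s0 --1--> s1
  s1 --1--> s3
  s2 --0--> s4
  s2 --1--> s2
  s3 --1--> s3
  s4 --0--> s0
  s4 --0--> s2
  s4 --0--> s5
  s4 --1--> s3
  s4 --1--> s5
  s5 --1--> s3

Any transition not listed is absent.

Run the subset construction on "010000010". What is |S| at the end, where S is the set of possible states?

Start in {s0}.
Read '0': {s0} → ∅.
The set is empty and remains empty for the remaining 8 symbols.
That set has 0 states.

0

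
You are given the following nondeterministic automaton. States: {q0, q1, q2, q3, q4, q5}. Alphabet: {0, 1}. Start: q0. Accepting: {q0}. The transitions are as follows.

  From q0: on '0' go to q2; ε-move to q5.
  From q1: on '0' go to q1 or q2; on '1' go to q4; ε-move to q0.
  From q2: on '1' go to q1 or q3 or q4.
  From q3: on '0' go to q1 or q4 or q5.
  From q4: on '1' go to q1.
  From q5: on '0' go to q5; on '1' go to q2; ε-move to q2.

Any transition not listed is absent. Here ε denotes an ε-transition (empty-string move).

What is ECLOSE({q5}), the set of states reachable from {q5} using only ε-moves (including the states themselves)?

Begin with {q5}.
ε-move q5 → q2; add q2.

{q2, q5}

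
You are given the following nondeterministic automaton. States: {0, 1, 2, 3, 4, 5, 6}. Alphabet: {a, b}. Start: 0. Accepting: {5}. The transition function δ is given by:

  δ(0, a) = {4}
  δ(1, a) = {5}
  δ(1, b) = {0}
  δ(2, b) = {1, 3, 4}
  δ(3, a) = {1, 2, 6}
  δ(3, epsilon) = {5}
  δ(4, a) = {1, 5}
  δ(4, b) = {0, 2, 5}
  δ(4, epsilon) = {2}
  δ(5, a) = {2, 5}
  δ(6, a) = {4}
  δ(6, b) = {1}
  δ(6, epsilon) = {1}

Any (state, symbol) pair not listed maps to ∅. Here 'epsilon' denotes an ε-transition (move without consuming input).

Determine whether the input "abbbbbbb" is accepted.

Start in {0}.
Read 'a': 0→{4}; union {4}; ε-closure = {2, 4}.
Read 'b': 2→{1, 3, 4}, 4→{0, 2, 5}; now {0, 1, 2, 3, 4, 5}.
Read 'b': 0→∅, 1→{0}, 2→{1, 3, 4}, 3→∅, 4→{0, 2, 5}, 5→∅; now {0, 1, 2, 3, 4, 5}.
Read 'b': 0→∅, 1→{0}, 2→{1, 3, 4}, 3→∅, 4→{0, 2, 5}, 5→∅; now {0, 1, 2, 3, 4, 5}.
Read 'b': 0→∅, 1→{0}, 2→{1, 3, 4}, 3→∅, 4→{0, 2, 5}, 5→∅; now {0, 1, 2, 3, 4, 5}.
Read 'b': 0→∅, 1→{0}, 2→{1, 3, 4}, 3→∅, 4→{0, 2, 5}, 5→∅; now {0, 1, 2, 3, 4, 5}.
Read 'b': 0→∅, 1→{0}, 2→{1, 3, 4}, 3→∅, 4→{0, 2, 5}, 5→∅; now {0, 1, 2, 3, 4, 5}.
Read 'b': 0→∅, 1→{0}, 2→{1, 3, 4}, 3→∅, 4→{0, 2, 5}, 5→∅; now {0, 1, 2, 3, 4, 5}.
The final set {0, 1, 2, 3, 4, 5} contains the accepting state 5.

Yes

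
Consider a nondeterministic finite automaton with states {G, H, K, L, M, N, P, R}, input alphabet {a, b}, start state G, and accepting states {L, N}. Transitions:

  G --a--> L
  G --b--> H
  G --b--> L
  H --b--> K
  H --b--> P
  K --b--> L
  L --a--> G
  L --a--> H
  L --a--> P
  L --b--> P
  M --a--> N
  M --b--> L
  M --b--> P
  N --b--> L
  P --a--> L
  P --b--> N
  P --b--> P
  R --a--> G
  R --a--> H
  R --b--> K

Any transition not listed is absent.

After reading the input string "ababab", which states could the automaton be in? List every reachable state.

{P}

Start in {G}.
Read 'a': G→{L}; now {L}.
Read 'b': L→{P}; now {P}.
Read 'a': P→{L}; now {L}.
Read 'b': L→{P}; now {P}.
Read 'a': P→{L}; now {L}.
Read 'b': L→{P}; now {P}.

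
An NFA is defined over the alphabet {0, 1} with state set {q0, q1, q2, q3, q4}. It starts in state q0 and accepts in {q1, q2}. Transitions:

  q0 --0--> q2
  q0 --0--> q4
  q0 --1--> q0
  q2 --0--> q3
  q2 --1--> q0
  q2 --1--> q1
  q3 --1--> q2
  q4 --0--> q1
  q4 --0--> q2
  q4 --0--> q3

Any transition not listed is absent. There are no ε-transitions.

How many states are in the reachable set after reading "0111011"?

1

Start in {q0}.
Read '0': {q0} → {q2, q4}.
Read '1': {q2, q4} → {q0, q1}.
Read '1': {q0, q1} → {q0}.
Read '1': {q0} → {q0}.
Read '0': {q0} → {q2, q4}.
Read '1': {q2, q4} → {q0, q1}.
Read '1': {q0, q1} → {q0}.
That set has 1 state.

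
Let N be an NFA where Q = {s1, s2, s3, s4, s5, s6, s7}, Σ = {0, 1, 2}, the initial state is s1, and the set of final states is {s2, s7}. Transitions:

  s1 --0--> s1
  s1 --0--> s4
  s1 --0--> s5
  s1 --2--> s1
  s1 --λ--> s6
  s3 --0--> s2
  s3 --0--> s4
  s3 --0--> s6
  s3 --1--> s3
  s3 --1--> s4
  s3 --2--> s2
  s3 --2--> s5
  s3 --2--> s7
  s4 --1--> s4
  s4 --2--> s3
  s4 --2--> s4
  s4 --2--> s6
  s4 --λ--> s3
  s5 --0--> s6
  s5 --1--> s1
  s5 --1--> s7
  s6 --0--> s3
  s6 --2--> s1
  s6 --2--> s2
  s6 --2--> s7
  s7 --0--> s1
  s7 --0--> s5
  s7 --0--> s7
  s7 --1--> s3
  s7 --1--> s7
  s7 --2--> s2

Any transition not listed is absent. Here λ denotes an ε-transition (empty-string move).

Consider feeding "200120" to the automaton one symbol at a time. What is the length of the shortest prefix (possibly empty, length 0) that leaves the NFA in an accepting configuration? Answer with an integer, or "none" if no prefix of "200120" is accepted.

1

Start: ε-closure({s1}) = {s1, s6}.
Read '2': {s1, s6} → {s1, s2, s6, s7}.
None of the earlier sets intersect F, but {s1, s2, s6, s7} does.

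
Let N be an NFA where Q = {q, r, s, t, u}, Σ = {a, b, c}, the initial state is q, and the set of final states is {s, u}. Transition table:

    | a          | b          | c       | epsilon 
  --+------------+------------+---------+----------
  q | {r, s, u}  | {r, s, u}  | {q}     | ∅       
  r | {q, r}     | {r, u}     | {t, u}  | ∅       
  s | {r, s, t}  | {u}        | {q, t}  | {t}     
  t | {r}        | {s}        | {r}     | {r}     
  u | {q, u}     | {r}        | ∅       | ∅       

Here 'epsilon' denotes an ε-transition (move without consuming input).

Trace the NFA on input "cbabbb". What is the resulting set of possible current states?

{r, s, t, u}

Start in {q}.
Read 'c': q→{q}; now {q}.
Read 'b': q→{r, s, u}; union {r, s, u}; ε-closure = {r, s, t, u}.
Read 'a': r→{q, r}, s→{r, s, t}, t→{r}, u→{q, u}; now {q, r, s, t, u}.
Read 'b': q→{r, s, u}, r→{r, u}, s→{u}, t→{s}, u→{r}; union {r, s, u}; ε-closure = {r, s, t, u}.
Read 'b': r→{r, u}, s→{u}, t→{s}, u→{r}; union {r, s, u}; ε-closure = {r, s, t, u}.
Read 'b': r→{r, u}, s→{u}, t→{s}, u→{r}; union {r, s, u}; ε-closure = {r, s, t, u}.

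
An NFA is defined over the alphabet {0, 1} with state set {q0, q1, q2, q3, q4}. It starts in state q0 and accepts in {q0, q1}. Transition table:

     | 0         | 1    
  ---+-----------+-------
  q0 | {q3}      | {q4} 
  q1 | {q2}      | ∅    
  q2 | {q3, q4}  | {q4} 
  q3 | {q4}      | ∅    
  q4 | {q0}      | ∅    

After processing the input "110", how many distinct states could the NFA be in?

0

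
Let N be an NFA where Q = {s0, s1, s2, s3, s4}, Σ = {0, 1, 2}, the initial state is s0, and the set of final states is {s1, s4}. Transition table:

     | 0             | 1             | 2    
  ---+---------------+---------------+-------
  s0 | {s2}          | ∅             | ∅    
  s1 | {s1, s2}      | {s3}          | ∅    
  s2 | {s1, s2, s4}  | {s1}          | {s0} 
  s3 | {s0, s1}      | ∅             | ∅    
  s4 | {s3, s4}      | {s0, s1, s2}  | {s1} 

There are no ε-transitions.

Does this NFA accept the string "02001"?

Yes

Start in {s0}.
Read '0': s0→{s2}; now {s2}.
Read '2': s2→{s0}; now {s0}.
Read '0': s0→{s2}; now {s2}.
Read '0': s2→{s1, s2, s4}; now {s1, s2, s4}.
Read '1': s1→{s3}, s2→{s1}, s4→{s0, s1, s2}; now {s0, s1, s2, s3}.
The final set {s0, s1, s2, s3} contains the accepting state s1.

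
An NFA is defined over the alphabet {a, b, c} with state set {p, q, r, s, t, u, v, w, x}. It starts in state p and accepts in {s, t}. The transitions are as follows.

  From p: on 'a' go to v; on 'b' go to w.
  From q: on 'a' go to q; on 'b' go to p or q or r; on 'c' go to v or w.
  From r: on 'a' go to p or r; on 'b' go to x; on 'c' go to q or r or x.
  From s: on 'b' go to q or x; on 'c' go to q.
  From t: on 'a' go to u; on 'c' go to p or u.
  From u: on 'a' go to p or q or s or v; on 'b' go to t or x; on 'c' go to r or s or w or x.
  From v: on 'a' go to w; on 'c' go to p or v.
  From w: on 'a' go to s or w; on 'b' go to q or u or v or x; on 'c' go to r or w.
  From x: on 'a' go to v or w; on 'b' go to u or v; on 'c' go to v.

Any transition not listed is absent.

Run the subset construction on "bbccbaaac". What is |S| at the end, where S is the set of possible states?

Start in {p}.
Read 'b': {p} → {w}.
Read 'b': {w} → {q, u, v, x}.
Read 'c': {q, u, v, x} → {p, r, s, v, w, x}.
Read 'c': {p, r, s, v, w, x} → {p, q, r, v, w, x}.
Read 'b': {p, q, r, v, w, x} → {p, q, r, u, v, w, x}.
Read 'a': {p, q, r, u, v, w, x} → {p, q, r, s, v, w}.
Read 'a': {p, q, r, s, v, w} → {p, q, r, s, v, w}.
Read 'a': {p, q, r, s, v, w} → {p, q, r, s, v, w}.
Read 'c': {p, q, r, s, v, w} → {p, q, r, v, w, x}.
That set has 6 states.

6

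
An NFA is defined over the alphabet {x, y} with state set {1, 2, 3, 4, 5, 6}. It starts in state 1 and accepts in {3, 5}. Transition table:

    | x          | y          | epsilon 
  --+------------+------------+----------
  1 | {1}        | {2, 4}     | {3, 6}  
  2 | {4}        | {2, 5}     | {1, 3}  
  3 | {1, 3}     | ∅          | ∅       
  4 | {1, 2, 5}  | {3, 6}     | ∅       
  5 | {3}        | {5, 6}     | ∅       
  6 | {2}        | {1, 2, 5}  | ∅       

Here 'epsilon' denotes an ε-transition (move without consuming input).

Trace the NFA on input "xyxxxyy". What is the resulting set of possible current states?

{1, 2, 3, 4, 5, 6}

Start: ε-closure({1}) = {1, 3, 6}.
Read 'x': 1→{1}, 3→{1, 3}, 6→{2}; union {1, 2, 3}; ε-closure = {1, 2, 3, 6}.
Read 'y': 1→{2, 4}, 2→{2, 5}, 3→∅, 6→{1, 2, 5}; union {1, 2, 4, 5}; ε-closure = {1, 2, 3, 4, 5, 6}.
Read 'x': 1→{1}, 2→{4}, 3→{1, 3}, 4→{1, 2, 5}, 5→{3}, 6→{2}; union {1, 2, 3, 4, 5}; ε-closure = {1, 2, 3, 4, 5, 6}.
Read 'x': 1→{1}, 2→{4}, 3→{1, 3}, 4→{1, 2, 5}, 5→{3}, 6→{2}; union {1, 2, 3, 4, 5}; ε-closure = {1, 2, 3, 4, 5, 6}.
Read 'x': 1→{1}, 2→{4}, 3→{1, 3}, 4→{1, 2, 5}, 5→{3}, 6→{2}; union {1, 2, 3, 4, 5}; ε-closure = {1, 2, 3, 4, 5, 6}.
Read 'y': 1→{2, 4}, 2→{2, 5}, 3→∅, 4→{3, 6}, 5→{5, 6}, 6→{1, 2, 5}; now {1, 2, 3, 4, 5, 6}.
Read 'y': 1→{2, 4}, 2→{2, 5}, 3→∅, 4→{3, 6}, 5→{5, 6}, 6→{1, 2, 5}; now {1, 2, 3, 4, 5, 6}.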